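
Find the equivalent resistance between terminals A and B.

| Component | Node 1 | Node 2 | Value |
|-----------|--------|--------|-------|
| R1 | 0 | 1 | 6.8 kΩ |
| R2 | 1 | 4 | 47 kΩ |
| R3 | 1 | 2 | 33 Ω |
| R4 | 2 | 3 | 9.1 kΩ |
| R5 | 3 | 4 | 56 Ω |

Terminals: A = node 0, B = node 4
Reduce the network between node 0 (A) and node 4 (B) by series/parallel combination:
  Rs1 = R3 + R4 (series, joined only at node 2) = 33 + 9100 = 9133 Ω
  Rs2 = R5 + Rs1 (series, joined only at node 3) = 56 + 9133 = 9189 Ω
  Rp1 = R2 ‖ Rs2 (parallel, both between nodes 1 and 4) = 1/(1/47000 + 1/9189) = 7686 Ω
  Rs3 = R1 + Rp1 (series, joined only at node 1) = 6800 + 7686 = 14490 Ω
R_eq = 14.49 kΩ

Final answer: 14.49 kΩ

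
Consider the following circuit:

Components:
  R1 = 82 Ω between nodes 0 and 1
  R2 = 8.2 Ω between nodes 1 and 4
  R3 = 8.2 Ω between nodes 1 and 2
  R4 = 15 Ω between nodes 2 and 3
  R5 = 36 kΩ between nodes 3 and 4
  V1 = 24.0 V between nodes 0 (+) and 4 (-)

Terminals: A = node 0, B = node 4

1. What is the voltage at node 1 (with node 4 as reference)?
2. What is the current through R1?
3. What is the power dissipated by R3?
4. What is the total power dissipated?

Nodal analysis, taking node 4 as the 0 V reference.
Source V1 fixes V_0 = 24 V.
KCL at each unknown node (sum of currents leaving = 0; resistances in Ω):
  Node 1: (V_1 - 24)/82 + (V_1 - 0)/8.2 + (V_1 - V_2)/8.2 = 0
  Node 2: (V_2 - V_1)/8.2 + (V_2 - V_3)/15 = 0
  Node 3: (V_3 - V_2)/15 + (V_3 - 0)/36000 = 0
Collecting terms (coefficients in siemens):
  0.2561·V_1 - 0.122·V_2 = 0.2927
  0.1886·V_2 - 0.122·V_1 - 0.06667·V_3 = 0
  0.06669·V_3 - 0.06667·V_2 = 0
Solving these 3 simultaneous equations (Gaussian elimination) gives:
  V_1 = 2.181 V, V_2 = 2.181 V, V_3 = 2.18 V
Part 1:
  Read off the nodal solution: V_1 = 2.181 V
Part 2:
  I_R1 = (V_0 - V_1)/R1 = (24 - 2.181)/82 = 0.2661 A
  Magnitude: I_R1 = 0.2661 A
Part 3:
  I_R3 = (V_1 - V_2)/R3 = (2.181 - 2.181)/8.2 = 0.00006055 A
  P_R3 = I_R3² × R3 = (0.00006055)² × 8.2 = 0.00000003007 W
Part 4:
  Power in each resistor, P = (ΔV)²/R:
    P_R1 = (24 - 2.181)²/82 = 5.806 W
    P_R2 = (2.181 - 0)²/8.2 = 0.5803 W
    P_R3 = (2.181 - 2.181)²/8.2 = 0.00000003007 W
    P_R4 = (2.181 - 2.18)²/15 = 0.000000055 W
    P_R5 = (2.18 - 0)²/36000 = 0.000132 W
  P_total = P_R1 + P_R2 + P_R3 + P_R4 + P_R5 = 6.386 W

Final answers:
1. V_1 = 2.181 V
2. I_R1 = 0.2661 A
3. P_R3 = 3.007e-08 W
4. P_total = 6.386 W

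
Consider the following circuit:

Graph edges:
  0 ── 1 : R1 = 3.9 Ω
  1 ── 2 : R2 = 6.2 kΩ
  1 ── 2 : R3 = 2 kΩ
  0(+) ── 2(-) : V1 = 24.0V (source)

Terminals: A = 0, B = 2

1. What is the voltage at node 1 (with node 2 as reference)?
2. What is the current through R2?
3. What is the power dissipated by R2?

Nodal analysis, taking node 2 as the 0 V reference.
Source V1 fixes V_0 = 24 V.
KCL at each unknown node (sum of currents leaving = 0; resistances in Ω):
  Node 1: (V_1 - 24)/3.9 + (V_1 - 0)/6200 + (V_1 - 0)/2000 = 0
Collecting terms: 0.2571 × V_1 = 6.154  =>  V_1 = 23.94 V
Part 1:
  Read off the nodal solution: V_1 = 23.94 V
Part 2:
  I_R2 = (V_1 - V_2)/R2 = (23.94 - 0)/6200 = 0.003861 A
  Magnitude: I_R2 = 0.003861 A
Part 3:
  I_R2 = (V_1 - V_2)/R2 = (23.94 - 0)/6200 = 0.003861 A
  P_R2 = I_R2² × R2 = (0.003861)² × 6200 = 0.09243 W

Final answers:
1. V_1 = 23.94 V
2. I_R2 = 0.003861 A
3. P_R2 = 0.09243 W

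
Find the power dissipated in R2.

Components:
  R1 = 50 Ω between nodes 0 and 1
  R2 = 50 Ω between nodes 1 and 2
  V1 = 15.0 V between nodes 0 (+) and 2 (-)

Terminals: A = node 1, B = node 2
Nodal analysis, taking node 2 as the 0 V reference.
Source V1 fixes V_0 = 15 V.
KCL at each unknown node (sum of currents leaving = 0; resistances in Ω):
  Node 1: (V_1 - 15)/50 + (V_1 - 0)/50 = 0
Collecting terms: 0.04 × V_1 = 0.3  =>  V_1 = 7.5 V
I_R2 = (V_1 - V_2)/R2 = (7.5 - 0)/50 = 0.15 A
P_R2 = I_R2² × R2 = (0.15)² × 50 = 1.125 W

Final answer: 1.125 W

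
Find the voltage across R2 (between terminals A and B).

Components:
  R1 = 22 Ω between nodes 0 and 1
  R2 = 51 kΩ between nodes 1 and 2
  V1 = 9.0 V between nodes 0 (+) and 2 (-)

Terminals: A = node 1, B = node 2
R1 and R2 are in series across V1 (node 0 → node 1 → node 2), and the output A–B is taken across R2, so this is a voltage divider.
Series current: I = V1/(R1 + R2) = 9/(22 + 51000) = 9/51020 = 0.0001764 A
V_R2 = I × R2 = V1 × R2/(R1 + R2) = 9 × 51000/51020 = 8.996 V

Final answer: 8.996 V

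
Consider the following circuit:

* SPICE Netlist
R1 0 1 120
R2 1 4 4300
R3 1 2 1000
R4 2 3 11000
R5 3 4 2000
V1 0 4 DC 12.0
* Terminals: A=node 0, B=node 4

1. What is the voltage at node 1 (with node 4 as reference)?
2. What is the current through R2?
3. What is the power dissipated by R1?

Nodal analysis, taking node 4 as the 0 V reference.
Source V1 fixes V_0 = 12 V.
KCL at each unknown node (sum of currents leaving = 0; resistances in Ω):
  Node 1: (V_1 - 12)/120 + (V_1 - 0)/4300 + (V_1 - V_2)/1000 = 0
  Node 2: (V_2 - V_1)/1000 + (V_2 - V_3)/11000 = 0
  Node 3: (V_3 - V_2)/11000 + (V_3 - 0)/2000 = 0
Collecting terms (coefficients in siemens):
  0.009566·V_1 - 0.001·V_2 = 0.1
  0.001091·V_2 - 0.001·V_1 - 0.00009091·V_3 = 0
  0.0005909·V_3 - 0.00009091·V_2 = 0
Solving these 3 simultaneous equations (Gaussian elimination) gives:
  V_1 = 11.58 V, V_2 = 10.75 V, V_3 = 1.654 V
Part 1:
  Read off the nodal solution: V_1 = 11.58 V
Part 2:
  I_R2 = (V_1 - V_4)/R2 = (11.58 - 0)/4300 = 0.002692 A
  Magnitude: I_R2 = 0.002692 A
Part 3:
  I_R1 = (V_0 - V_1)/R1 = (12 - 11.58)/120 = 0.003519 A
  P_R1 = I_R1² × R1 = (0.003519)² × 120 = 0.001486 W

Final answers:
1. V_1 = 11.58 V
2. I_R2 = 0.002692 A
3. P_R1 = 0.001486 W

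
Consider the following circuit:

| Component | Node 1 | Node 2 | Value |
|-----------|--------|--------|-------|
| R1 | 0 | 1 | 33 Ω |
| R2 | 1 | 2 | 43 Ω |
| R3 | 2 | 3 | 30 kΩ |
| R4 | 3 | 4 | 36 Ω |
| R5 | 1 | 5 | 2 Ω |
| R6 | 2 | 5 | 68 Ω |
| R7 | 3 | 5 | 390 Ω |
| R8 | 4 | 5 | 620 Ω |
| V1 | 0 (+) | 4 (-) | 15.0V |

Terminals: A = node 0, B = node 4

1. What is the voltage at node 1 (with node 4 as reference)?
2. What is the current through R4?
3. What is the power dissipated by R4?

Nodal analysis, taking node 4 as the 0 V reference.
Source V1 fixes V_0 = 15 V.
KCL at each unknown node (sum of currents leaving = 0; resistances in Ω):
  Node 1: (V_1 - 15)/33 + (V_1 - V_2)/43 + (V_1 - V_5)/2 = 0
  Node 2: (V_2 - V_1)/43 + (V_2 - V_3)/30000 + (V_2 - V_5)/68 = 0
  Node 3: (V_3 - V_2)/30000 + (V_3 - 0)/36 + (V_3 - V_5)/390 = 0
  Node 5: (V_5 - V_1)/2 + (V_5 - V_2)/68 + (V_5 - V_3)/390 + (V_5 - 0)/620 = 0
Collecting terms (coefficients in siemens):
  0.5536·V_1 - 0.02326·V_2 - 0.5·V_5 = 0.4545
  0.038·V_2 - 0.02326·V_1 - 0.00003333·V_3 - 0.01471·V_5 = 0
  0.03038·V_3 - 0.00003333·V_2 - 0.002564·V_5 = 0
  0.5189·V_5 - 0.5·V_1 - 0.01471·V_2 - 0.002564·V_3 = 0
Solving these 4 simultaneous equations (Gaussian elimination) gives:
  V_1 = 13.27 V, V_2 = 13.22 V, V_3 = 1.126 V, V_5 = 13.16 V
Part 1:
  Read off the nodal solution: V_1 = 13.27 V
Part 2:
  I_R4 = (V_3 - V_4)/R4 = (1.126 - 0)/36 = 0.03127 A
  Magnitude: I_R4 = 0.03127 A
Part 3:
  I_R4 = (V_3 - V_4)/R4 = (1.126 - 0)/36 = 0.03127 A
  P_R4 = I_R4² × R4 = (0.03127)² × 36 = 0.03521 W

Final answers:
1. V_1 = 13.27 V
2. I_R4 = 0.03127 A
3. P_R4 = 0.03521 W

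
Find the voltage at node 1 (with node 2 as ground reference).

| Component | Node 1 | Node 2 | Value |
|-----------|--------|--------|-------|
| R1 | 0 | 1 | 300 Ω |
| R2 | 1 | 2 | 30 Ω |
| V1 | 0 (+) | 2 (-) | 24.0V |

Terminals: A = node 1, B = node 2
Nodal analysis, taking node 2 as the 0 V reference.
Source V1 fixes V_0 = 24 V.
KCL at each unknown node (sum of currents leaving = 0; resistances in Ω):
  Node 1: (V_1 - 24)/300 + (V_1 - 0)/30 = 0
Collecting terms: 0.03667 × V_1 = 0.08  =>  V_1 = 2.182 V
The requested potential is V_1 = 2.182 V.

Final answer: V_1 = 2.182 V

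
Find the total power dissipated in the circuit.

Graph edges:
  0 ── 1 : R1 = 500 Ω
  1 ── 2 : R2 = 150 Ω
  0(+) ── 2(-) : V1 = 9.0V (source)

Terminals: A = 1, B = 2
Nodal analysis, taking node 2 as the 0 V reference.
Source V1 fixes V_0 = 9 V.
KCL at each unknown node (sum of currents leaving = 0; resistances in Ω):
  Node 1: (V_1 - 9)/500 + (V_1 - 0)/150 = 0
Collecting terms: 0.008667 × V_1 = 0.018  =>  V_1 = 2.077 V
Power in each resistor, P = (ΔV)²/R:
  P_R1 = (9 - 2.077)²/500 = 0.09586 W
  P_R2 = (2.077 - 0)²/150 = 0.02876 W
P_total = P_R1 + P_R2 = 0.1246 W

Final answer: 0.1246 W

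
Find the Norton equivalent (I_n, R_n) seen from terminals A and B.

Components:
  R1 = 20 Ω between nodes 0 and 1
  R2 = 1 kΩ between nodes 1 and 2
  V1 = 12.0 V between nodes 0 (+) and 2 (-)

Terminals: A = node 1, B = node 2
Find the Thévenin equivalent first; then I_n = V_th/R_th and R_n = R_th.
Step 1 — V_th is the open-circuit voltage V_A - V_B (nothing connected across the terminals).
Nodal analysis, taking node 2 as the 0 V reference.
Source V1 fixes V_0 = 12 V.
KCL at each unknown node (sum of currents leaving = 0; resistances in Ω):
  Node 1: (V_1 - 12)/20 + (V_1 - 0)/1000 = 0
Collecting terms: 0.051 × V_1 = 0.6  =>  V_1 = 11.76 V
V_th = V_1 - V_2 = 11.76 - 0 = 11.76 V
Step 2 — R_th: zero the source — replace V1 by a short circuit (node 2 merges into node 0) — and find the resistance seen between A (node 1) and B (node 0).
Reduce the network between node 1 (A) and node 0 (B) by series/parallel combination:
  Rp1 = R1 ‖ R2 (parallel, both between nodes 0 and 1) = 1/(1/20 + 1/1000) = 19.61 Ω
R_th = 19.61 Ω
I_n = V_th/R_th = 11.76/19.61 = 0.6 A, and R_n = R_th = 19.61 Ω

Final answer: I_n = 0.6 A, R_n = 19.61 Ω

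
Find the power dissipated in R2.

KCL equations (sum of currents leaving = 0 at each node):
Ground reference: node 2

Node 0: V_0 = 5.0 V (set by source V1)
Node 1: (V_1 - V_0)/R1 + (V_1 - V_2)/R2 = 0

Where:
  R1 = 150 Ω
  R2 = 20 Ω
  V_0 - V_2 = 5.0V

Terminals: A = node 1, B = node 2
Nodal analysis, taking node 2 as the 0 V reference.
Source V1 fixes V_0 = 5 V.
KCL at each unknown node (sum of currents leaving = 0; resistances in Ω):
  Node 1: (V_1 - 5)/150 + (V_1 - 0)/20 = 0
Collecting terms: 0.05667 × V_1 = 0.03333  =>  V_1 = 0.5882 V
I_R2 = (V_1 - V_2)/R2 = (0.5882 - 0)/20 = 0.02941 A
P_R2 = I_R2² × R2 = (0.02941)² × 20 = 0.0173 W

Final answer: 0.0173 W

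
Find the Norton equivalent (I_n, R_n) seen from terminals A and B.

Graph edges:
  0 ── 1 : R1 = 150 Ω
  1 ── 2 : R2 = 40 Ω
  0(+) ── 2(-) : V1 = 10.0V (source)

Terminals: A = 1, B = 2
Find the Thévenin equivalent first; then I_n = V_th/R_th and R_n = R_th.
Step 1 — V_th is the open-circuit voltage V_A - V_B (nothing connected across the terminals).
Nodal analysis, taking node 2 as the 0 V reference.
Source V1 fixes V_0 = 10 V.
KCL at each unknown node (sum of currents leaving = 0; resistances in Ω):
  Node 1: (V_1 - 10)/150 + (V_1 - 0)/40 = 0
Collecting terms: 0.03167 × V_1 = 0.06667  =>  V_1 = 2.105 V
V_th = V_1 - V_2 = 2.105 - 0 = 2.105 V
Step 2 — R_th: zero the source — replace V1 by a short circuit (node 2 merges into node 0) — and find the resistance seen between A (node 1) and B (node 0).
Reduce the network between node 1 (A) and node 0 (B) by series/parallel combination:
  Rp1 = R1 ‖ R2 (parallel, both between nodes 0 and 1) = 1/(1/150 + 1/40) = 31.58 Ω
R_th = 31.58 Ω
I_n = V_th/R_th = 2.105/31.58 = 0.06667 A, and R_n = R_th = 31.58 Ω

Final answer: I_n = 0.06667 A, R_n = 31.58 Ω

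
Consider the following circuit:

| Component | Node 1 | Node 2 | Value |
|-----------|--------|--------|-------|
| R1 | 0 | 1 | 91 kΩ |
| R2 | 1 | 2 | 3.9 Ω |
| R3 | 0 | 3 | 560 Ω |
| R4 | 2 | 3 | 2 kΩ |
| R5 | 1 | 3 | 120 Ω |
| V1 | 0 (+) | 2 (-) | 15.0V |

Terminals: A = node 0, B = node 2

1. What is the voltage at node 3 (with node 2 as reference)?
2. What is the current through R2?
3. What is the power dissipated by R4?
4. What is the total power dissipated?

Nodal analysis, taking node 2 as the 0 V reference.
Source V1 fixes V_0 = 15 V.
KCL at each unknown node (sum of currents leaving = 0; resistances in Ω):
  Node 1: (V_1 - 15)/91000 + (V_1 - 0)/3.9 + (V_1 - V_3)/120 = 0
  Node 3: (V_3 - 15)/560 + (V_3 - 0)/2000 + (V_3 - V_1)/120 = 0
Collecting terms (coefficients in siemens):
  0.2648·V_1 - 0.008333·V_3 = 0.0001648
  0.01062·V_3 - 0.008333·V_1 = 0.02679
Determinant D = (0.2648)(0.01062) - (-0.008333)(-0.008333) = 0.002742
V_1 = [(0.0001648)(0.01062) - (-0.008333)(0.02679)]/D = 0.08204 V
V_3 = [(0.2648)(0.02679) - (0.0001648)(-0.008333)]/D = 2.587 V
Part 1:
  Read off the nodal solution: V_3 = 2.587 V
Part 2:
  I_R2 = (V_1 - V_2)/R2 = (0.08204 - 0)/3.9 = 0.02104 A
  Magnitude: I_R2 = 0.02104 A
Part 3:
  I_R4 = (V_2 - V_3)/R4 = (0 - 2.587)/2000 = -0.001293 A
  P_R4 = I_R4² × R4 = (-0.001293)² × 2000 = 0.003346 W
Part 4:
  Power in each resistor, P = (ΔV)²/R:
    P_R1 = (15 - 0.08204)²/91000 = 0.002446 W
    P_R2 = (0.08204 - 0)²/3.9 = 0.001726 W
    P_R3 = (15 - 2.587)²/560 = 0.2752 W
    P_R4 = (0 - 2.587)²/2000 = 0.003346 W
    P_R5 = (0.08204 - 2.587)²/120 = 0.05228 W
  P_total = P_R1 + P_R2 + P_R3 + P_R4 + P_R5 = 0.335 W

Final answers:
1. V_3 = 2.587 V
2. I_R2 = 0.02104 A
3. P_R4 = 0.003346 W
4. P_total = 0.335 W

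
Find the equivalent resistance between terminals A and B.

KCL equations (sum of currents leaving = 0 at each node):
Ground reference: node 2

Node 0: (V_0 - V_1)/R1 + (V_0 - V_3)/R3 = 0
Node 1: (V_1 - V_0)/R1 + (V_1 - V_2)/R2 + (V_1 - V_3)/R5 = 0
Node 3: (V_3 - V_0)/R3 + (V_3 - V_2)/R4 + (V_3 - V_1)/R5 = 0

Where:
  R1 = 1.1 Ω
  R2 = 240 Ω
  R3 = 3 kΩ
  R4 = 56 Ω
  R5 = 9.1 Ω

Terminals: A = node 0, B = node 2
The network is not a plain series/parallel combination. Inject a 1 A test current into terminal A (node 0) and return it from terminal B (node 2); then R_eq = V_A / (1 A).
Nodal analysis, taking node 2 as the 0 V reference.
Current source I_test pushes 1 A into node 0 and draws it out of node 2.
KCL at each unknown node (sum of currents leaving = 0; resistances in Ω):
  Node 0: (V_0 - V_1)/1.1 + (V_0 - V_3)/3000 - 1 = 0
  Node 1: (V_1 - V_0)/1.1 + (V_1 - 0)/240 + (V_1 - V_3)/9.1 = 0
  Node 3: (V_3 - V_0)/3000 + (V_3 - V_1)/9.1 + (V_3 - 0)/56 = 0
Collecting terms (coefficients in siemens):
  0.9094·V_0 - 0.9091·V_1 - 0.0003333·V_3 = 1
  1.023·V_1 - 0.9091·V_0 - 0.1099·V_3 = 0
  0.1281·V_3 - 0.0003333·V_0 - 0.1099·V_1 = 0
Solving these 3 simultaneous equations (Gaussian elimination) gives:
  V_0 = 52.29 V, V_1 = 51.19 V, V_3 = 44.06 V
R_eq = V_0 / 1 A = 52.29 Ω

Final answer: 52.29 Ω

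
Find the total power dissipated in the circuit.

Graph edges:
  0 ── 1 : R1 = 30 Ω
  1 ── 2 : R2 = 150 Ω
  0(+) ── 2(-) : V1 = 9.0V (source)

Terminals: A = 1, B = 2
Nodal analysis, taking node 2 as the 0 V reference.
Source V1 fixes V_0 = 9 V.
KCL at each unknown node (sum of currents leaving = 0; resistances in Ω):
  Node 1: (V_1 - 9)/30 + (V_1 - 0)/150 = 0
Collecting terms: 0.04 × V_1 = 0.3  =>  V_1 = 7.5 V
Power in each resistor, P = (ΔV)²/R:
  P_R1 = (9 - 7.5)²/30 = 0.075 W
  P_R2 = (7.5 - 0)²/150 = 0.375 W
P_total = P_R1 + P_R2 = 0.45 W

Final answer: 0.45 W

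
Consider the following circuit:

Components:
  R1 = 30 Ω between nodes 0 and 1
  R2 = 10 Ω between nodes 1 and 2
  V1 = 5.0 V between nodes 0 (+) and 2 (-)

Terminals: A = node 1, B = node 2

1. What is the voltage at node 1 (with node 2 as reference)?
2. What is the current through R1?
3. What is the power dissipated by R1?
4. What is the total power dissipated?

Nodal analysis, taking node 2 as the 0 V reference.
Source V1 fixes V_0 = 5 V.
KCL at each unknown node (sum of currents leaving = 0; resistances in Ω):
  Node 1: (V_1 - 5)/30 + (V_1 - 0)/10 = 0
Collecting terms: 0.1333 × V_1 = 0.1667  =>  V_1 = 1.25 V
Part 1:
  Read off the nodal solution: V_1 = 1.25 V
Part 2:
  I_R1 = (V_0 - V_1)/R1 = (5 - 1.25)/30 = 0.125 A
  Magnitude: I_R1 = 0.125 A
Part 3:
  I_R1 = (V_0 - V_1)/R1 = (5 - 1.25)/30 = 0.125 A
  P_R1 = I_R1² × R1 = (0.125)² × 30 = 0.4688 W
Part 4:
  Power in each resistor, P = (ΔV)²/R:
    P_R1 = (5 - 1.25)²/30 = 0.4688 W
    P_R2 = (1.25 - 0)²/10 = 0.1562 W
  P_total = P_R1 + P_R2 = 0.625 W

Final answers:
1. V_1 = 1.25 V
2. I_R1 = 0.125 A
3. P_R1 = 0.4688 W
4. P_total = 0.625 W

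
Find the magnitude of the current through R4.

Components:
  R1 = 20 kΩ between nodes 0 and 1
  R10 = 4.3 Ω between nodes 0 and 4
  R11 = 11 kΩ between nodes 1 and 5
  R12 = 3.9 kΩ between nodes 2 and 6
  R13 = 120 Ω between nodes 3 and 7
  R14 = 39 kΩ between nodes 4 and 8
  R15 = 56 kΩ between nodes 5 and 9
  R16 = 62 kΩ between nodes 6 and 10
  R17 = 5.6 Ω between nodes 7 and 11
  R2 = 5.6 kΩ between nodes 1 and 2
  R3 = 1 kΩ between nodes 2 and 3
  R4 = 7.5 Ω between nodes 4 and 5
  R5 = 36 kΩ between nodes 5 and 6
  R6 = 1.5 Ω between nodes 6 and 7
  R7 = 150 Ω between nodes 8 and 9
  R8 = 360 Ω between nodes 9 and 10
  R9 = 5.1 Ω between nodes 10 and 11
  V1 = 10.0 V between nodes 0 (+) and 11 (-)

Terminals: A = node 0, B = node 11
Nodal analysis, taking node 11 as the 0 V reference.
Source V1 fixes V_0 = 10 V.
KCL at each unknown node (sum of currents leaving = 0; resistances in Ω):
  Node 1: (V_1 - 10)/20000 + (V_1 - V_2)/5600 + (V_1 - V_5)/11000 = 0
  Node 2: (V_2 - V_1)/5600 + (V_2 - V_3)/1000 + (V_2 - V_6)/3900 = 0
  Node 3: (V_3 - V_2)/1000 + (V_3 - V_7)/120 = 0
  Node 4: (V_4 - V_5)/7.5 + (V_4 - 10)/4.3 + (V_4 - V_8)/39000 = 0
  Node 5: (V_5 - V_4)/7.5 + (V_5 - V_6)/36000 + (V_5 - V_1)/11000 + (V_5 - V_9)/56000 = 0
  Node 6: (V_6 - V_5)/36000 + (V_6 - V_7)/1.5 + (V_6 - V_2)/3900 + (V_6 - V_10)/62000 = 0
  Node 7: (V_7 - V_6)/1.5 + (V_7 - V_3)/120 + (V_7 - 0)/5.6 = 0
  Node 8: (V_8 - V_9)/150 + (V_8 - V_4)/39000 = 0
  Node 9: (V_9 - V_8)/150 + (V_9 - V_10)/360 + (V_9 - V_5)/56000 = 0
  Node 10: (V_10 - V_9)/360 + (V_10 - 0)/5.1 + (V_10 - V_6)/62000 = 0
Collecting terms (coefficients in siemens):
  0.0003195·V_1 - 0.0001786·V_2 - 0.00009091·V_5 = 0.0005
  0.001435·V_2 - 0.0001786·V_1 - 0.001·V_3 - 0.0002564·V_6 = 0
  0.009333·V_3 - 0.001·V_2 - 0.008333·V_7 = 0
  0.3659·V_4 - 0.1333·V_5 - 0.00002564·V_8 = 2.326
  0.1335·V_5 - 0.00009091·V_1 - 0.1333·V_4 - 0.00002778·V_6 - 0.00001786·V_9 = 0
  0.667·V_6 - 0.0002564·V_2 - 0.00002778·V_5 - 0.6667·V_7 - 0.00001613·V_10 = 0
  0.8536·V_7 - 0.008333·V_3 - 0.6667·V_6 = 0
  0.006692·V_8 - 0.00002564·V_4 - 0.006667·V_9 = 0
  0.009462·V_9 - 0.00001786·V_5 - 0.006667·V_8 - 0.002778·V_10 = 0
  0.1989·V_10 - 0.00001613·V_6 - 0.002778·V_9 = 0
Solving these 10 simultaneous equations (Gaussian elimination) gives:
  V_1 = 4.768 V, V_2 = 0.6463 V, V_3 = 0.07431 V, V_4 = 9.995 V
  V_5 = 9.988 V, V_6 = 0.006336 V, V_7 = 0.005674 V, V_8 = 0.1936 V
  V_9 = 0.1559 V, V_10 = 0.002177 V
I_R4 = (V_4 - V_5)/R4 = (9.995 - 9.988)/7.5 = 0.0009273 A
|I_R4| = 0.0009273 A

Final answer: |I_R4| = 0.0009273 A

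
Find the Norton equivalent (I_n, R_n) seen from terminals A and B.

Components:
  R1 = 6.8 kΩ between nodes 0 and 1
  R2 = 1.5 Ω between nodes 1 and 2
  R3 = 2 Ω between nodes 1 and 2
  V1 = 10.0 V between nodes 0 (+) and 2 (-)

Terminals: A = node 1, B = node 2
Find the Thévenin equivalent first; then I_n = V_th/R_th and R_n = R_th.
Step 1 — V_th is the open-circuit voltage V_A - V_B (nothing connected across the terminals).
Nodal analysis, taking node 2 as the 0 V reference.
Source V1 fixes V_0 = 10 V.
KCL at each unknown node (sum of currents leaving = 0; resistances in Ω):
  Node 1: (V_1 - 10)/6800 + (V_1 - 0)/1.5 + (V_1 - 0)/2 = 0
Collecting terms: 1.167 × V_1 = 0.001471  =>  V_1 = 0.00126 V
V_th = V_1 - V_2 = 0.00126 - 0 = 0.00126 V
Step 2 — R_th: zero the source — replace V1 by a short circuit (node 2 merges into node 0) — and find the resistance seen between A (node 1) and B (node 0).
Reduce the network between node 1 (A) and node 0 (B) by series/parallel combination:
  Rp1 = R1 ‖ R2 ‖ R3 (parallel, all between nodes 0 and 1) = 1/(1/6800 + 1/1.5 + 1/2) = 0.857 Ω
R_th = 0.857 Ω
I_n = V_th/R_th = 0.00126/0.857 = 0.001471 A, and R_n = R_th = 0.857 Ω

Final answer: I_n = 0.001471 A, R_n = 0.857 Ω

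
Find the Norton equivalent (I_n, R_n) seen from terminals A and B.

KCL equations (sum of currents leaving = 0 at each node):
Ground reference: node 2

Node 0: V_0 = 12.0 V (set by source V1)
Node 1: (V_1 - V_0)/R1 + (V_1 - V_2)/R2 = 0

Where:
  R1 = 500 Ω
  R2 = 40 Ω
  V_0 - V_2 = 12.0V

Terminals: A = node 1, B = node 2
Find the Thévenin equivalent first; then I_n = V_th/R_th and R_n = R_th.
Step 1 — V_th is the open-circuit voltage V_A - V_B (nothing connected across the terminals).
Nodal analysis, taking node 2 as the 0 V reference.
Source V1 fixes V_0 = 12 V.
KCL at each unknown node (sum of currents leaving = 0; resistances in Ω):
  Node 1: (V_1 - 12)/500 + (V_1 - 0)/40 = 0
Collecting terms: 0.027 × V_1 = 0.024  =>  V_1 = 0.8889 V
V_th = V_1 - V_2 = 0.8889 - 0 = 0.8889 V
Step 2 — R_th: zero the source — replace V1 by a short circuit (node 2 merges into node 0) — and find the resistance seen between A (node 1) and B (node 0).
Reduce the network between node 1 (A) and node 0 (B) by series/parallel combination:
  Rp1 = R1 ‖ R2 (parallel, both between nodes 0 and 1) = 1/(1/500 + 1/40) = 37.04 Ω
R_th = 37.04 Ω
I_n = V_th/R_th = 0.8889/37.04 = 0.024 A, and R_n = R_th = 37.04 Ω

Final answer: I_n = 0.024 A, R_n = 37.04 Ω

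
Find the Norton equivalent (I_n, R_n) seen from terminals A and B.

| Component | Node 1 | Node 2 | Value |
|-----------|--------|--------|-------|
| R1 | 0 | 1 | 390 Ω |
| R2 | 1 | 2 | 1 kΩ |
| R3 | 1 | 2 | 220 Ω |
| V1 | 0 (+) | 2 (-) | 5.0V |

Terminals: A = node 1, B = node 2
Find the Thévenin equivalent first; then I_n = V_th/R_th and R_n = R_th.
Step 1 — V_th is the open-circuit voltage V_A - V_B (nothing connected across the terminals).
Nodal analysis, taking node 2 as the 0 V reference.
Source V1 fixes V_0 = 5 V.
KCL at each unknown node (sum of currents leaving = 0; resistances in Ω):
  Node 1: (V_1 - 5)/390 + (V_1 - 0)/1000 + (V_1 - 0)/220 = 0
Collecting terms: 0.00811 × V_1 = 0.01282  =>  V_1 = 1.581 V
V_th = V_1 - V_2 = 1.581 - 0 = 1.581 V
Step 2 — R_th: zero the source — replace V1 by a short circuit (node 2 merges into node 0) — and find the resistance seen between A (node 1) and B (node 0).
Reduce the network between node 1 (A) and node 0 (B) by series/parallel combination:
  Rp1 = R1 ‖ R2 ‖ R3 (parallel, all between nodes 0 and 1) = 1/(1/390 + 1/1000 + 1/220) = 123.3 Ω
R_th = 123.3 Ω
I_n = V_th/R_th = 1.581/123.3 = 0.01282 A, and R_n = R_th = 123.3 Ω

Final answer: I_n = 0.01282 A, R_n = 123.3 Ω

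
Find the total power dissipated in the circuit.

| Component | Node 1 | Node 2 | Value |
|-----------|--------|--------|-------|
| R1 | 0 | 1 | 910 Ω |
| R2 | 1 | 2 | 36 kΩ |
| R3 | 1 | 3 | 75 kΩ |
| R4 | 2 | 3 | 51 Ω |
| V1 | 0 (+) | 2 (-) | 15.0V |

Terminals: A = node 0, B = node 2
Nodal analysis, taking node 2 as the 0 V reference.
Source V1 fixes V_0 = 15 V.
KCL at each unknown node (sum of currents leaving = 0; resistances in Ω):
  Node 1: (V_1 - 15)/910 + (V_1 - 0)/36000 + (V_1 - V_3)/75000 = 0
  Node 3: (V_3 - V_1)/75000 + (V_3 - 0)/51 = 0
Collecting terms (coefficients in siemens):
  0.00114·V_1 - 0.00001333·V_3 = 0.01648
  0.01962·V_3 - 0.00001333·V_1 = 0
Determinant D = (0.00114)(0.01962) - (-0.00001333)(-0.00001333) = 0.00002237
V_1 = [(0.01648)(0.01962) - (-0.00001333)(0)]/D = 14.46 V
V_3 = [(0.00114)(0) - (0.01648)(-0.00001333)]/D = 0.009826 V
Power in each resistor, P = (ΔV)²/R:
  P_R1 = (15 - 14.46)²/910 = 0.0003214 W
  P_R2 = (14.46 - 0)²/36000 = 0.005807 W
  P_R3 = (14.46 - 0.009826)²/75000 = 0.002784 W
  P_R4 = (0 - 0.009826)²/51 = 0.000001893 W
P_total = P_R1 + P_R2 + P_R3 + P_R4 = 0.008915 W

Final answer: 0.008915 W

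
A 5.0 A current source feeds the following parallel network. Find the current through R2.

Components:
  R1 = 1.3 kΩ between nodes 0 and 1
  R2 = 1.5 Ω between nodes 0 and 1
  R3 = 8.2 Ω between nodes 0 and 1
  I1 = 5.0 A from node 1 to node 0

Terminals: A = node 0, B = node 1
All resistors sit directly between nodes 0 and 1, so they are in parallel and share one voltage V; the full source current 5 A splits among them.
1/R_par = 1/1300 + 1/1.5 + 1/8.2 = 0.7894 S  =>  R_par = 1.267 Ω
V = I × R_par = 5 × 1.267 = 6.334 V
I_R2 = V/R2 = 6.334/1.5 = 4.223 A

Final answer: 4.223 A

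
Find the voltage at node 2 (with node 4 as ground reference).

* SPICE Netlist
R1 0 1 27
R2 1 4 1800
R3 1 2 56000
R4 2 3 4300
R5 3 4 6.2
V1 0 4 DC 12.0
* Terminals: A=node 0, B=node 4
Nodal analysis, taking node 4 as the 0 V reference.
Source V1 fixes V_0 = 12 V.
KCL at each unknown node (sum of currents leaving = 0; resistances in Ω):
  Node 1: (V_1 - 12)/27 + (V_1 - 0)/1800 + (V_1 - V_2)/56000 = 0
  Node 2: (V_2 - V_1)/56000 + (V_2 - V_3)/4300 = 0
  Node 3: (V_3 - V_2)/4300 + (V_3 - 0)/6.2 = 0
Collecting terms (coefficients in siemens):
  0.03761·V_1 - 0.00001786·V_2 = 0.4444
  0.0002504·V_2 - 0.00001786·V_1 - 0.0002326·V_3 = 0
  0.1615·V_3 - 0.0002326·V_2 = 0
Solving these 3 simultaneous equations (Gaussian elimination) gives:
  V_1 = 11.82 V, V_2 = 0.8438 V, V_3 = 0.001215 V
The requested potential is V_2 = 0.8438 V.

Final answer: V_2 = 0.8438 V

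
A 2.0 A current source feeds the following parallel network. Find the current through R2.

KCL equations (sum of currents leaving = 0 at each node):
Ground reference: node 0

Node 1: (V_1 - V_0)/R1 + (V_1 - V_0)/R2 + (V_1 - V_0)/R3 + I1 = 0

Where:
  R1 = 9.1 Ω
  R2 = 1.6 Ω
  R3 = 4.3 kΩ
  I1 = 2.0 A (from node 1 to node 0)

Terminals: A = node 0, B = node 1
All resistors sit directly between nodes 0 and 1, so they are in parallel and share one voltage V; the full source current 2 A splits among them.
1/R_par = 1/9.1 + 1/1.6 + 1/4300 = 0.7351 S  =>  R_par = 1.36 Ω
V = I × R_par = 2 × 1.36 = 2.721 V
I_R2 = V/R2 = 2.721/1.6 = 1.7 A

Final answer: 1.7 A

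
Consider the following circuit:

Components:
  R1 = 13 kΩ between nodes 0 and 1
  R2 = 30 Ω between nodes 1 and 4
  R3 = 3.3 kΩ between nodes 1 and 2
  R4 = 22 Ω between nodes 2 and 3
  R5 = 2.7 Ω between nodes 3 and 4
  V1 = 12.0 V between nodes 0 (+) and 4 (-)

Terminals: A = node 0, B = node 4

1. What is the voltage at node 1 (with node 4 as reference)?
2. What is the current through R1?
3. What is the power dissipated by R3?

Nodal analysis, taking node 4 as the 0 V reference.
Source V1 fixes V_0 = 12 V.
KCL at each unknown node (sum of currents leaving = 0; resistances in Ω):
  Node 1: (V_1 - 12)/13000 + (V_1 - 0)/30 + (V_1 - V_2)/3300 = 0
  Node 2: (V_2 - V_1)/3300 + (V_2 - V_3)/22 = 0
  Node 3: (V_3 - V_2)/22 + (V_3 - 0)/2.7 = 0
Collecting terms (coefficients in siemens):
  0.03371·V_1 - 0.000303·V_2 = 0.0009231
  0.04576·V_2 - 0.000303·V_1 - 0.04545·V_3 = 0
  0.4158·V_3 - 0.04545·V_2 = 0
Solving these 3 simultaneous equations (Gaussian elimination) gives:
  V_1 = 0.02738 V, V_2 = 0.0002034 V, V_3 = 0.00002224 V
Part 1:
  Read off the nodal solution: V_1 = 0.02738 V
Part 2:
  I_R1 = (V_0 - V_1)/R1 = (12 - 0.02738)/13000 = 0.000921 A
  Magnitude: I_R1 = 0.000921 A
Part 3:
  I_R3 = (V_1 - V_2)/R3 = (0.02738 - 0.0002034)/3300 = 0.000008236 A
  P_R3 = I_R3² × R3 = (0.000008236)² × 3300 = 0.0000002238 W

Final answers:
1. V_1 = 0.02738 V
2. I_R1 = 0.000921 A
3. P_R3 = 2.238e-07 W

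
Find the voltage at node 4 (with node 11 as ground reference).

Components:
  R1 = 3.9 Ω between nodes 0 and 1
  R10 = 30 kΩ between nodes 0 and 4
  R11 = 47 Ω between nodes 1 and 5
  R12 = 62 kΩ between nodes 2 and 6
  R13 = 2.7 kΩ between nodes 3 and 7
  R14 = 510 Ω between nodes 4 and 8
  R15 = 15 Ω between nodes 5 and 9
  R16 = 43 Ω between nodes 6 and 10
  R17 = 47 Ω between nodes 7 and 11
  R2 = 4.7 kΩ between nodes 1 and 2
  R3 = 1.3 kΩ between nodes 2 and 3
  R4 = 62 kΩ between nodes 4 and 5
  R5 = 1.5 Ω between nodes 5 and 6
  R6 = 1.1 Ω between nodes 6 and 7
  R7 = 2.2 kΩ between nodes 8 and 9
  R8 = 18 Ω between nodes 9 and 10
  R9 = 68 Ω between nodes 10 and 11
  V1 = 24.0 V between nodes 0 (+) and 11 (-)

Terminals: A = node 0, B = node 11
Nodal analysis, taking node 11 as the 0 V reference.
Source V1 fixes V_0 = 24 V.
KCL at each unknown node (sum of currents leaving = 0; resistances in Ω):
  Node 1: (V_1 - 24)/3.9 + (V_1 - V_2)/4700 + (V_1 - V_5)/47 = 0
  Node 2: (V_2 - V_1)/4700 + (V_2 - V_3)/1300 + (V_2 - V_6)/62000 = 0
  Node 3: (V_3 - V_2)/1300 + (V_3 - V_7)/2700 = 0
  Node 4: (V_4 - V_5)/62000 + (V_4 - 24)/30000 + (V_4 - V_8)/510 = 0
  Node 5: (V_5 - V_4)/62000 + (V_5 - V_6)/1.5 + (V_5 - V_1)/47 + (V_5 - V_9)/15 = 0
  Node 6: (V_6 - V_5)/1.5 + (V_6 - V_7)/1.1 + (V_6 - V_2)/62000 + (V_6 - V_10)/43 = 0
  Node 7: (V_7 - V_6)/1.1 + (V_7 - V_3)/2700 + (V_7 - 0)/47 = 0
  Node 8: (V_8 - V_9)/2200 + (V_8 - V_4)/510 = 0
  Node 9: (V_9 - V_8)/2200 + (V_9 - V_10)/18 + (V_9 - V_5)/15 = 0
  Node 10: (V_10 - V_9)/18 + (V_10 - 0)/68 + (V_10 - V_6)/43 = 0
Collecting terms (coefficients in siemens):
  0.2779·V_1 - 0.0002128·V_2 - 0.02128·V_5 = 6.154
  0.0009981·V_2 - 0.0002128·V_1 - 0.0007692·V_3 - 0.00001613·V_6 = 0
  0.00114·V_3 - 0.0007692·V_2 - 0.0003704·V_7 = 0
  0.00201·V_4 - 0.00001613·V_5 - 0.001961·V_8 = 0.0008
  0.7546·V_5 - 0.02128·V_1 - 0.00001613·V_4 - 0.6667·V_6 - 0.06667·V_9 = 0
  1.599·V_6 - 0.00001613·V_2 - 0.6667·V_5 - 0.9091·V_7 - 0.02326·V_10 = 0
  0.9307·V_7 - 0.0003704·V_3 - 0.9091·V_6 = 0
  0.002415·V_8 - 0.001961·V_4 - 0.0004545·V_9 = 0
  0.1227·V_9 - 0.06667·V_5 - 0.0004545·V_8 - 0.05556·V_10 = 0
  0.09352·V_10 - 0.02326·V_6 - 0.05556·V_9 = 0
Solving these 10 simultaneous equations (Gaussian elimination) gives:
  V_1 = 22.87 V, V_2 = 15.02 V, V_3 = 12.98 V, V_4 = 9.607 V
  V_5 = 9.277 V, V_6 = 8.939 V, V_7 = 8.736 V, V_8 = 9.365 V
  V_9 = 8.322 V, V_10 = 7.167 V
The requested potential is V_4 = 9.607 V.

Final answer: V_4 = 9.607 V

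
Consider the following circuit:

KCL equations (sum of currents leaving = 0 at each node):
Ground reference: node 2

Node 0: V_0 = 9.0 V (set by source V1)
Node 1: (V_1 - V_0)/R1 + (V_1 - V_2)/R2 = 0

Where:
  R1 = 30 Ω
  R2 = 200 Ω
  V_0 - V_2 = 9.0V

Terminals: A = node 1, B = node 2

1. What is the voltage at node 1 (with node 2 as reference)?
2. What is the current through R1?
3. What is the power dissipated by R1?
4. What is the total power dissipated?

Nodal analysis, taking node 2 as the 0 V reference.
Source V1 fixes V_0 = 9 V.
KCL at each unknown node (sum of currents leaving = 0; resistances in Ω):
  Node 1: (V_1 - 9)/30 + (V_1 - 0)/200 = 0
Collecting terms: 0.03833 × V_1 = 0.3  =>  V_1 = 7.826 V
Part 1:
  Read off the nodal solution: V_1 = 7.826 V
Part 2:
  I_R1 = (V_0 - V_1)/R1 = (9 - 7.826)/30 = 0.03913 A
  Magnitude: I_R1 = 0.03913 A
Part 3:
  I_R1 = (V_0 - V_1)/R1 = (9 - 7.826)/30 = 0.03913 A
  P_R1 = I_R1² × R1 = (0.03913)² × 30 = 0.04594 W
Part 4:
  Power in each resistor, P = (ΔV)²/R:
    P_R1 = (9 - 7.826)²/30 = 0.04594 W
    P_R2 = (7.826 - 0)²/200 = 0.3062 W
  P_total = P_R1 + P_R2 = 0.3522 W

Final answers:
1. V_1 = 7.826 V
2. I_R1 = 0.03913 A
3. P_R1 = 0.04594 W
4. P_total = 0.3522 W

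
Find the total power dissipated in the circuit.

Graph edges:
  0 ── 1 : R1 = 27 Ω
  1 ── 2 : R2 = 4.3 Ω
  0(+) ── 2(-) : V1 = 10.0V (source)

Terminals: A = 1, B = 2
Nodal analysis, taking node 2 as the 0 V reference.
Source V1 fixes V_0 = 10 V.
KCL at each unknown node (sum of currents leaving = 0; resistances in Ω):
  Node 1: (V_1 - 10)/27 + (V_1 - 0)/4.3 = 0
Collecting terms: 0.2696 × V_1 = 0.3704  =>  V_1 = 1.374 V
Power in each resistor, P = (ΔV)²/R:
  P_R1 = (10 - 1.374)²/27 = 2.756 W
  P_R2 = (1.374 - 0)²/4.3 = 0.4389 W
P_total = P_R1 + P_R2 = 3.195 W

Final answer: 3.195 W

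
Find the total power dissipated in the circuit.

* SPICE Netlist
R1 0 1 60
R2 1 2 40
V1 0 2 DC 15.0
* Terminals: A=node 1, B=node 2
Nodal analysis, taking node 2 as the 0 V reference.
Source V1 fixes V_0 = 15 V.
KCL at each unknown node (sum of currents leaving = 0; resistances in Ω):
  Node 1: (V_1 - 15)/60 + (V_1 - 0)/40 = 0
Collecting terms: 0.04167 × V_1 = 0.25  =>  V_1 = 6 V
Power in each resistor, P = (ΔV)²/R:
  P_R1 = (15 - 6)²/60 = 1.35 W
  P_R2 = (6 - 0)²/40 = 0.9 W
P_total = P_R1 + P_R2 = 2.25 W

Final answer: 2.25 W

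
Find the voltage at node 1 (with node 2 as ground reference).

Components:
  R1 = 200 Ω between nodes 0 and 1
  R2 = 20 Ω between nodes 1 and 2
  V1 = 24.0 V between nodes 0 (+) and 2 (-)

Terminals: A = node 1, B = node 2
Nodal analysis, taking node 2 as the 0 V reference.
Source V1 fixes V_0 = 24 V.
KCL at each unknown node (sum of currents leaving = 0; resistances in Ω):
  Node 1: (V_1 - 24)/200 + (V_1 - 0)/20 = 0
Collecting terms: 0.055 × V_1 = 0.12  =>  V_1 = 2.182 V
The requested potential is V_1 = 2.182 V.

Final answer: V_1 = 2.182 V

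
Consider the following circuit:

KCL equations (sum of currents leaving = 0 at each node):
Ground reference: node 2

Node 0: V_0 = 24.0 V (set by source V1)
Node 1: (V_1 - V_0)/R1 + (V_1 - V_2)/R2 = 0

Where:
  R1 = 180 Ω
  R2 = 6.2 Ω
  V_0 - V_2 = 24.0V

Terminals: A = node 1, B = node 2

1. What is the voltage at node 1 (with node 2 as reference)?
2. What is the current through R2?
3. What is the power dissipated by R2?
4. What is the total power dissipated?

Nodal analysis, taking node 2 as the 0 V reference.
Source V1 fixes V_0 = 24 V.
KCL at each unknown node (sum of currents leaving = 0; resistances in Ω):
  Node 1: (V_1 - 24)/180 + (V_1 - 0)/6.2 = 0
Collecting terms: 0.1668 × V_1 = 0.1333  =>  V_1 = 0.7991 V
Part 1:
  Read off the nodal solution: V_1 = 0.7991 V
Part 2:
  I_R2 = (V_1 - V_2)/R2 = (0.7991 - 0)/6.2 = 0.1289 A
  Magnitude: I_R2 = 0.1289 A
Part 3:
  I_R2 = (V_1 - V_2)/R2 = (0.7991 - 0)/6.2 = 0.1289 A
  P_R2 = I_R2² × R2 = (0.1289)² × 6.2 = 0.103 W
Part 4:
  Power in each resistor, P = (ΔV)²/R:
    P_R1 = (24 - 0.7991)²/180 = 2.99 W
    P_R2 = (0.7991 - 0)²/6.2 = 0.103 W
  P_total = P_R1 + P_R2 = 3.093 W

Final answers:
1. V_1 = 0.7991 V
2. I_R2 = 0.1289 A
3. P_R2 = 0.103 W
4. P_total = 3.093 W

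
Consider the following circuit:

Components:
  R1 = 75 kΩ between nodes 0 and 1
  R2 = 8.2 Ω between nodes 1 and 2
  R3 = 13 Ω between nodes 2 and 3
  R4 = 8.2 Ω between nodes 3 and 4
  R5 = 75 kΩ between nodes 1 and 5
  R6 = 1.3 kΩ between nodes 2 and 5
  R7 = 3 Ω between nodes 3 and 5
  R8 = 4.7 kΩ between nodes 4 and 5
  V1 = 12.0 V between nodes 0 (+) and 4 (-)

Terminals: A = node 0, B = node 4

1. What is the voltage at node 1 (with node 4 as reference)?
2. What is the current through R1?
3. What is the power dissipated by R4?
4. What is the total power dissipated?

Nodal analysis, taking node 4 as the 0 V reference.
Source V1 fixes V_0 = 12 V.
KCL at each unknown node (sum of currents leaving = 0; resistances in Ω):
  Node 1: (V_1 - 12)/75000 + (V_1 - V_2)/8.2 + (V_1 - V_5)/75000 = 0
  Node 2: (V_2 - V_1)/8.2 + (V_2 - V_3)/13 + (V_2 - V_5)/1300 = 0
  Node 3: (V_3 - V_2)/13 + (V_3 - 0)/8.2 + (V_3 - V_5)/3 = 0
  Node 5: (V_5 - V_1)/75000 + (V_5 - V_2)/1300 + (V_5 - V_3)/3 + (V_5 - 0)/4700 = 0
Collecting terms (coefficients in siemens):
  0.122·V_1 - 0.122·V_2 - 0.00001333·V_5 = 0.00016
  0.1996·V_2 - 0.122·V_1 - 0.07692·V_3 - 0.0007692·V_5 = 0
  0.5322·V_3 - 0.07692·V_2 - 0.3333·V_5 = 0
  0.3343·V_5 - 0.00001333·V_1 - 0.0007692·V_2 - 0.3333·V_3 = 0
Solving these 4 simultaneous equations (Gaussian elimination) gives:
  V_1 = 0.004678 V, V_2 = 0.003367 V, V_3 = 0.001309 V, V_5 = 0.001313 V
Part 1:
  Read off the nodal solution: V_1 = 0.004678 V
Part 2:
  I_R1 = (V_0 - V_1)/R1 = (12 - 0.004678)/75000 = 0.0001599 A
  Magnitude: I_R1 = 0.0001599 A
Part 3:
  I_R4 = (V_3 - V_4)/R4 = (0.001309 - 0)/8.2 = 0.0001597 A
  P_R4 = I_R4² × R4 = (0.0001597)² × 8.2 = 0.000000209 W
Part 4:
  Power in each resistor, P = (ΔV)²/R:
    P_R1 = (12 - 0.004678)²/75000 = 0.001919 W
    P_R2 = (0.004678 - 0.003367)²/8.2 = 0.0000002096 W
    P_R3 = (0.003367 - 0.001309)²/13 = 0.0000003258 W
    P_R4 = (0.001309 - 0)²/8.2 = 0.000000209 W
    P_R5 = (0.004678 - 0.001313)²/75000 = 0.000000000151 W
    P_R6 = (0.003367 - 0.001313)²/1300 = 0.000000003245 W
    P_R7 = (0.001309 - 0.001313)²/3 = 0.000000000005431 W
    P_R8 = (0 - 0.001313)²/4700 = 0.0000000003669 W
  P_total = P_R1 + P_R2 + P_R3 + P_R4 + P_R5 + P_R6 + P_R7 + P_R8 = 0.001919 W

Final answers:
1. V_1 = 0.004678 V
2. I_R1 = 0.0001599 A
3. P_R4 = 2.09e-07 W
4. P_total = 0.001919 W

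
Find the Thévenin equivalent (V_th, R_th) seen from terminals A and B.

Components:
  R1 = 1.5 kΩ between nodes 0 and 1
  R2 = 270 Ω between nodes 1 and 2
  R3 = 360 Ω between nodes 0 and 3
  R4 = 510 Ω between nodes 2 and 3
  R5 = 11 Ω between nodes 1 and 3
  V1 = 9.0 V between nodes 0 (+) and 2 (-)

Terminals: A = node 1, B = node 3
Step 1 — V_th is the open-circuit voltage V_A - V_B (nothing connected across the terminals).
Nodal analysis, taking node 2 as the 0 V reference.
Source V1 fixes V_0 = 9 V.
KCL at each unknown node (sum of currents leaving = 0; resistances in Ω):
  Node 1: (V_1 - 9)/1500 + (V_1 - 0)/270 + (V_1 - V_3)/11 = 0
  Node 3: (V_3 - 9)/360 + (V_3 - 0)/510 + (V_3 - V_1)/11 = 0
Collecting terms (coefficients in siemens):
  0.09528·V_1 - 0.09091·V_3 = 0.006
  0.09565·V_3 - 0.09091·V_1 = 0.025
Determinant D = (0.09528)(0.09565) - (-0.09091)(-0.09091) = 0.0008488
V_1 = [(0.006)(0.09565) - (-0.09091)(0.025)]/D = 3.354 V
V_3 = [(0.09528)(0.025) - (0.006)(-0.09091)]/D = 3.449 V
V_th = V_1 - V_3 = 3.354 - 3.449 = -0.09523 V
Step 2 — R_th: zero the source — replace V1 by a short circuit (node 2 merges into node 0) — and find the resistance seen between A (node 1) and B (node 3).
Reduce the network between node 1 (A) and node 3 (B) by series/parallel combination:
  Rp1 = R1 ‖ R2 (parallel, both between nodes 0 and 1) = 1/(1/1500 + 1/270) = 228.8 Ω
  Rp2 = R3 ‖ R4 (parallel, both between nodes 0 and 3) = 1/(1/360 + 1/510) = 211 Ω
  Rs1 = Rp1 + Rp2 (series, joined only at node 0) = 228.8 + 211 = 439.8 Ω
  Rp3 = R5 ‖ Rs1 (parallel, both between nodes 1 and 3) = 1/(1/11 + 1/439.8) = 10.73 Ω
R_th = 10.73 Ω

Final answer: V_th = -0.09523 V, R_th = 10.73 Ω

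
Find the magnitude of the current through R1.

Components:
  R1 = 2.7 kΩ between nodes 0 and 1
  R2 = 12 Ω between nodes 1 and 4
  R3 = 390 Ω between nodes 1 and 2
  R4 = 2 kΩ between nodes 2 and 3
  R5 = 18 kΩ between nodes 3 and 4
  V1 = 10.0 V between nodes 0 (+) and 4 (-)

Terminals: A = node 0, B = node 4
Nodal analysis, taking node 4 as the 0 V reference.
Source V1 fixes V_0 = 10 V.
KCL at each unknown node (sum of currents leaving = 0; resistances in Ω):
  Node 1: (V_1 - 10)/2700 + (V_1 - 0)/12 + (V_1 - V_2)/390 = 0
  Node 2: (V_2 - V_1)/390 + (V_2 - V_3)/2000 = 0
  Node 3: (V_3 - V_2)/2000 + (V_3 - 0)/18000 = 0
Collecting terms (coefficients in siemens):
  0.08627·V_1 - 0.002564·V_2 = 0.003704
  0.003064·V_2 - 0.002564·V_1 - 0.0005·V_3 = 0
  0.0005556·V_3 - 0.0005·V_2 = 0
Solving these 3 simultaneous equations (Gaussian elimination) gives:
  V_1 = 0.04422 V, V_2 = 0.04338 V, V_3 = 0.03904 V
I_R1 = (V_0 - V_1)/R1 = (10 - 0.04422)/2700 = 0.003687 A
|I_R1| = 0.003687 A

Final answer: |I_R1| = 0.003687 A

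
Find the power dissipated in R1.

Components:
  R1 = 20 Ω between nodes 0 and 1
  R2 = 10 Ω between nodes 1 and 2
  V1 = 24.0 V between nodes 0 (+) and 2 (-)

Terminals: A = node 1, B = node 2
Nodal analysis, taking node 2 as the 0 V reference.
Source V1 fixes V_0 = 24 V.
KCL at each unknown node (sum of currents leaving = 0; resistances in Ω):
  Node 1: (V_1 - 24)/20 + (V_1 - 0)/10 = 0
Collecting terms: 0.15 × V_1 = 1.2  =>  V_1 = 8 V
I_R1 = (V_0 - V_1)/R1 = (24 - 8)/20 = 0.8 A
P_R1 = I_R1² × R1 = (0.8)² × 20 = 12.8 W

Final answer: 12.8 W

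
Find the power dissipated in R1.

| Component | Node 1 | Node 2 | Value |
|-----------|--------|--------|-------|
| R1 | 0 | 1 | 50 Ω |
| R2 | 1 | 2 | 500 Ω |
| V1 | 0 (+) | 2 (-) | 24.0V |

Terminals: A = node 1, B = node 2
Nodal analysis, taking node 2 as the 0 V reference.
Source V1 fixes V_0 = 24 V.
KCL at each unknown node (sum of currents leaving = 0; resistances in Ω):
  Node 1: (V_1 - 24)/50 + (V_1 - 0)/500 = 0
Collecting terms: 0.022 × V_1 = 0.48  =>  V_1 = 21.82 V
I_R1 = (V_0 - V_1)/R1 = (24 - 21.82)/50 = 0.04364 A
P_R1 = I_R1² × R1 = (0.04364)² × 50 = 0.09521 W

Final answer: 0.09521 W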